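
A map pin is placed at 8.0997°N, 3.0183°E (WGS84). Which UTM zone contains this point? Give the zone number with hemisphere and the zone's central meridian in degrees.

UTM zone = ⌊(λ + 180)/6⌋ + 1; 3.0183° ∈ [0°, 6°) → zone 31.
Hemisphere: N (φ ≥ 0).
Central meridian λ₀ = 6×31 − 183 = 3°.

Zone 31N, central meridian 3°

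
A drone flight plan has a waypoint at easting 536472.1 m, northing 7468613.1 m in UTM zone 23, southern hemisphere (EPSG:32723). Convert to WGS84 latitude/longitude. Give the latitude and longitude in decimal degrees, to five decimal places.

lat -22.89000°, lon -44.64440°

Zone 23S: λ₀ = -45°, k₀ = 0.9996, false easting 500000 m, false northing 10000000 m.
Meridian distance M = (N − FN)/k₀ = -2532399.9 m.
Inverse transverse Mercator on WGS84 gives φ = -22.88999997°, λ = -44.64439959°.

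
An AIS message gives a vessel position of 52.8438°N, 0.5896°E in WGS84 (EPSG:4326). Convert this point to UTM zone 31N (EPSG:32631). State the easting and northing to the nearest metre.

Zone 31 central meridian λ₀ = 6×31 − 183 = 3°; Δλ = -2.4104°.
Transverse Mercator on WGS84 with k₀ = 0.9996 gives E = 337666.887 m, N = 5857616.924 m.

E 337667 m, N 5857617 m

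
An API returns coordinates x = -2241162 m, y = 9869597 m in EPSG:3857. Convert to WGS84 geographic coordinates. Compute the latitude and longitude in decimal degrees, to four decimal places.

lat 65.9735°, lon -20.1327°

R = 6378137 m. λ = x/R = -20.13270079°.
φ = 2·arctan(exp(y/R)) − 90° = 2·arctan(4.69929) − 90° = 65.97350039°.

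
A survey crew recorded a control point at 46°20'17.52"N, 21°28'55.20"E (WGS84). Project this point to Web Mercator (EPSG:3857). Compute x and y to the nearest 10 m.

x 2391370 m, y 5834710 m

Web Mercator is spherical with R = a = 6378137 m.
x = R·λ = 6378137 × 0.374931630 = 2391365.301 m.
y = R·ln tan(π/4 + φ/2) = 6378137 × 0.914798889 = 5834712.640 m.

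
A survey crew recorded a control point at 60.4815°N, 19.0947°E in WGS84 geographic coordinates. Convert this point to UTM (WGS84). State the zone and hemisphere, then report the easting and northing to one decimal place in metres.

Longitude 19.0947° lies in the 6° band [18°, 24°), giving zone 34; latitude is north of the equator, so 34N.
Zone 34 central meridian λ₀ = 6×34 − 183 = 21°; Δλ = -1.9053°.
Transverse Mercator on WGS84 with k₀ = 0.9996 gives E = 395284.777 m, N = 6706552.008 m.

Zone 34N: E 395284.8 m, N 6706552.0 m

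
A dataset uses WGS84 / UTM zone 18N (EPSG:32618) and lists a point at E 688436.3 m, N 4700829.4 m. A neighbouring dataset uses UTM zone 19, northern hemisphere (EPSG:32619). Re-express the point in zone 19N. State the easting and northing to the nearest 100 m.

UTM 18N → geographic: φ = 42.43689975°, λ = -72.70900053°.
UTM 19N (λ₀ = -69°) forward: E = 194920.197 m, N = 4704954.589 m.

E 194900 m, N 4705000 m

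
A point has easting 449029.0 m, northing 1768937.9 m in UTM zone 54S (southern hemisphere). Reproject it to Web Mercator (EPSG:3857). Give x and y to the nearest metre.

Unproject from UTM 54S (λ₀ = 141°) → φ = -74.16410042°, λ = 139.32639858°.
Web Mercator (R = 6378137 m): x = 15509743.744 m, y = -12582152.450 m.

x 15509744 m, y -12582152 m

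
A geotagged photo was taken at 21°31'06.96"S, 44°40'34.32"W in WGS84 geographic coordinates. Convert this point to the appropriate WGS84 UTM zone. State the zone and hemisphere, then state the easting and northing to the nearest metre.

Zone 23S: E 533535 m, N 7620421 m

Longitude -44.6762° lies in the 6° band [-48°, -42°), giving zone 23; latitude is south of the equator, so 23S.
Zone 23 central meridian λ₀ = 6×23 − 183 = -45°; Δλ = +0.3238°.
Transverse Mercator on WGS84 with k₀ = 0.9996 gives E = 533534.668 m, N = 7620420.962 m.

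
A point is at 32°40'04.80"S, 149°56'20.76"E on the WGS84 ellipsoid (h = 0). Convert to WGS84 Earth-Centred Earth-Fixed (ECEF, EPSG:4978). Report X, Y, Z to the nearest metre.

X -4651541 m, Y 2692165 m, Z -3423021 m

WGS84: a = 6378137 m, e² = 0.006694380; N(φ) = a/√(1−e²sin²φ) = 6384366.138 m.
X = (N+h)·cosφ·cosλ = -4651541.331 m; Y = (N+h)·cosφ·sinλ = 2692164.888 m; Z = (N(1−e²)+h)·sinφ = -3423021.451 m.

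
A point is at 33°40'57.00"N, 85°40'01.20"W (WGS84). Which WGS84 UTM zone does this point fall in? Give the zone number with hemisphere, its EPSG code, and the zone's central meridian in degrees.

Zone 16N (EPSG:32616), central meridian -87°

UTM zone = ⌊(λ + 180)/6⌋ + 1; -85.6670° ∈ [-90°, -84°) → zone 16.
Hemisphere: N (φ ≥ 0).
Central meridian λ₀ = 6×16 − 183 = -87°.
EPSG code: 32616.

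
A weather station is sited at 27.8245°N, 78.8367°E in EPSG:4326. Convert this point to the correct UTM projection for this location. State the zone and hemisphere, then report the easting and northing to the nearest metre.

Zone 44N: E 286927 m, N 3079640 m

Longitude 78.8367° lies in the 6° band [78°, 84°), giving zone 44; latitude is north of the equator, so 44N.
Zone 44 central meridian λ₀ = 6×44 − 183 = 81°; Δλ = -2.1633°.
Transverse Mercator on WGS84 with k₀ = 0.9996 gives E = 286926.506 m, N = 3079639.714 m.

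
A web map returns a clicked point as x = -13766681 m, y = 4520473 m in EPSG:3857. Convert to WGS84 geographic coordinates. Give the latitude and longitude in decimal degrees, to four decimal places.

lat 37.5815°, lon -123.6682°

R = 6378137 m. λ = x/R = -123.66819954°.
φ = 2·arctan(exp(y/R)) − 90° = 2·arctan(2.03144) − 90° = 37.58149767°.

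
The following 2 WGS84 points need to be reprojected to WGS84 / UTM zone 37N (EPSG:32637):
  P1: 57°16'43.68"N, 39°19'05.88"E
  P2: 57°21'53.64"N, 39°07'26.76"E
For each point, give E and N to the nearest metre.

P1: E 519191 m, N 6348466 m; P2: E 507465 m, N 6358013 m

UTM zone 37N: λ₀ = 39°, k₀ = 0.9996.
P1 (57.2788°, 39.3183°) → (519191.182, 6348466.178) m.
P2 (57.3649°, 39.1241°) → (507464.870, 6358012.883) m.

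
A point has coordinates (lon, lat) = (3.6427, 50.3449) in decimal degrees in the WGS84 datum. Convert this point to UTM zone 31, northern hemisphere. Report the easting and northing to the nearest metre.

E 545730 m, N 5577177 m

Zone 31 central meridian λ₀ = 6×31 − 183 = 3°; Δλ = +0.6427°.
Transverse Mercator on WGS84 with k₀ = 0.9996 gives E = 545729.896 m, N = 5577176.876 m.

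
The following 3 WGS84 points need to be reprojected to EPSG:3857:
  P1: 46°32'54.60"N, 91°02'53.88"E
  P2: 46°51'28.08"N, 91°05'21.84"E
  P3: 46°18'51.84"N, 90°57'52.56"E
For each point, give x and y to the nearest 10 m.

P1: x 10135450 m, y 5868690 m; P2: x 10140030 m, y 5918890 m; P3: x 10126130 m, y 5830880 m

Web Mercator: x = R·λ, y = R·ln tan(π/4+φ/2), R = 6378137 m.
P1 (46.5485°, 91.0483°) → (10135450.394, 5868686.666) m.
P2 (46.8578°, 91.0894°) → (10140025.625, 5918894.222) m.
P3 (46.3144°, 90.9646°) → (10126132.952, 5830875.985) m.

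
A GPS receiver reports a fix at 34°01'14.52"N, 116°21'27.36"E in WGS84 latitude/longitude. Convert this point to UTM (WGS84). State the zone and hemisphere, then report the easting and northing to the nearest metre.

Zone 50N: E 440690 m, N 3764637 m

Longitude 116.3576° lies in the 6° band [114°, 120°), giving zone 50; latitude is north of the equator, so 50N.
Zone 50 central meridian λ₀ = 6×50 − 183 = 117°; Δλ = -0.6424°.
Transverse Mercator on WGS84 with k₀ = 0.9996 gives E = 440689.678 m, N = 3764637.189 m.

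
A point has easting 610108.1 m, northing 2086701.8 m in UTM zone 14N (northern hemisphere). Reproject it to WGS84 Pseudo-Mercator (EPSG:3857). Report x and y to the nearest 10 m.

x -10904270 m, y 2139570 m

Unproject from UTM 14N (λ₀ = -99°) → φ = 18.86939988°, λ = -97.95470021°.
Web Mercator (R = 6378137 m): x = -10904267.348 m, y = 2139565.885 m.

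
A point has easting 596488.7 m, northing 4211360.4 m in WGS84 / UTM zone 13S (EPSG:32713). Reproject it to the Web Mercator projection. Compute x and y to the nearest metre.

Unproject from UTM 13S (λ₀ = -105°) → φ = -52.23969965°, λ = -103.58689935°.
Web Mercator (R = 6378137 m): x = -11531240.888 m, y = -6843582.807 m.

x -11531241 m, y -6843583 m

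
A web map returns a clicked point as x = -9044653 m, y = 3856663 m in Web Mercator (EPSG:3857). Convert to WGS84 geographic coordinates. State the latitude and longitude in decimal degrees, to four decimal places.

lat 32.7084°, lon -81.2495°

R = 6378137 m. λ = x/R = -81.24950029°.
φ = 2·arctan(exp(y/R)) − 90° = 2·arctan(1.83065) − 90° = 32.70840306°.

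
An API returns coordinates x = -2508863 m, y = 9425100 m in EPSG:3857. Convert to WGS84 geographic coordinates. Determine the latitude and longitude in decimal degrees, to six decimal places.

R = 6378137 m. λ = x/R = -22.53749979°.
φ = 2·arctan(exp(y/R)) − 90° = 2·arctan(4.38294) − 90° = 64.29509860°.

lat 64.295099°, lon -22.537500°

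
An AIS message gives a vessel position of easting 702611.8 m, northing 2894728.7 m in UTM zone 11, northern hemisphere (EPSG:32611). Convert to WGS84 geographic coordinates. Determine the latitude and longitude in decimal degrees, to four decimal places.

Zone 11N: λ₀ = -117°, k₀ = 0.9996, false easting 500000 m.
Meridian distance M = (N − FN)/k₀ = 2895887.1 m.
Inverse transverse Mercator on WGS84 gives φ = 26.15769984°, λ = -114.97300039°.

lat 26.1577°, lon -114.9730°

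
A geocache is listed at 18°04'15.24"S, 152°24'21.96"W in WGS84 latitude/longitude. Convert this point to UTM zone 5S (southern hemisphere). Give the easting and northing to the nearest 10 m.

E 562850 m, N 8001870 m

Zone 5 central meridian λ₀ = 6×5 − 183 = -153°; Δλ = +0.5939°.
Transverse Mercator on WGS84 with k₀ = 0.9996 gives E = 562847.552 m, N = 8001869.289 m.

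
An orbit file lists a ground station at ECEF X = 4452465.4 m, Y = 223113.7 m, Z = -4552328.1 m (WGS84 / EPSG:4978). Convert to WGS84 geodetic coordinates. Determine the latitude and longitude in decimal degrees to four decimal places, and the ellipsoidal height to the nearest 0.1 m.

λ = atan2(Y, X) = 2.86870047°; p = √(X²+Y²) = 4458052.0 m.
Bowring's method on WGS84 (a = 6378137 m, b = 6356752.314 m) gives φ = -45.79169991°, h = 4455.590 m.

lat -45.7917°, lon 2.8687°, h 4455.6 m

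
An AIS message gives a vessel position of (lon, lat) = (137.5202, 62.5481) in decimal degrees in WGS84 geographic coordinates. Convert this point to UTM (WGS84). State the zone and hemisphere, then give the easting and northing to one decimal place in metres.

Zone 53N: E 629599.8 m, N 6937771.4 m

Longitude 137.5202° lies in the 6° band [132°, 138°), giving zone 53; latitude is north of the equator, so 53N.
Zone 53 central meridian λ₀ = 6×53 − 183 = 135°; Δλ = +2.5202°.
Transverse Mercator on WGS84 with k₀ = 0.9996 gives E = 629599.766 m, N = 6937771.377 m.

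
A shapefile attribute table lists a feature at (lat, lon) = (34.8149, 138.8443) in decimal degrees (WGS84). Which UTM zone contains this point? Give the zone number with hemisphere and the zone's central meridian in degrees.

Zone 54N, central meridian 141°

UTM zone = ⌊(λ + 180)/6⌋ + 1; 138.8443° ∈ [138°, 144°) → zone 54.
Hemisphere: N (φ ≥ 0).
Central meridian λ₀ = 6×54 − 183 = 141°.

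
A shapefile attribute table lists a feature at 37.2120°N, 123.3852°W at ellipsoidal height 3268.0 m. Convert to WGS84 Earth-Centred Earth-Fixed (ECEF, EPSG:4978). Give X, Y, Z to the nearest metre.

WGS84: a = 6378137 m, e² = 0.006694380; N(φ) = a/√(1−e²sin²φ) = 6385959.530 m.
X = (N+h)·cosφ·cosλ = -2799969.745 m; Y = (N+h)·cosφ·sinλ = -4248764.702 m; Z = (N(1−e²)+h)·sinφ = 3838133.339 m.

X -2799970 m, Y -4248765 m, Z 3838133 m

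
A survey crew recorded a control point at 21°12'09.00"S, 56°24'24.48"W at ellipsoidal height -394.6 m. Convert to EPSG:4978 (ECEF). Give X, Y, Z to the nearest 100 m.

WGS84: a = 6378137 m, e² = 0.006694380; N(φ) = a/√(1−e²sin²φ) = 6380931.300 m.
X = (N+h)·cosφ·cosλ = 3291331.044 m; Y = (N+h)·cosφ·sinλ = -4955127.229 m; Z = (N(1−e²)+h)·sinφ = -2292169.371 m.

X 3291300 m, Y -4955100 m, Z -2292200 m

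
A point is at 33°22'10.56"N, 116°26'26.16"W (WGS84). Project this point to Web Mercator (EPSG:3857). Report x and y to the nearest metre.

x -12962108 m, y 3944466 m

Web Mercator is spherical with R = a = 6378137 m.
x = R·λ = 6378137 × -2.032271853 = -12962108.300 m.
y = R·ln tan(π/4 + φ/2) = 6378137 × 0.618435378 = 3944465.568 m.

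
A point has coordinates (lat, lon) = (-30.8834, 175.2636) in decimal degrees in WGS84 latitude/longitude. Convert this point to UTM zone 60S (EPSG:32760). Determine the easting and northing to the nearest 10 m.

Zone 60 central meridian λ₀ = 6×60 − 183 = 177°; Δλ = -1.7364°.
Transverse Mercator on WGS84 with k₀ = 0.9996 gives E = 334019.267 m, N = 6582028.930 m.

E 334020 m, N 6582030 m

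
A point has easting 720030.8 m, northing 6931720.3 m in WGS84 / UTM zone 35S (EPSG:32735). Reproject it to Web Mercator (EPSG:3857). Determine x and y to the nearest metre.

Unproject from UTM 35S (λ₀ = 27°) → φ = -27.72089992°, λ = 29.23180024°.
Web Mercator (R = 6378137 m): x = 3254069.117 m, y = -3213831.007 m.

x 3254069 m, y -3213831 m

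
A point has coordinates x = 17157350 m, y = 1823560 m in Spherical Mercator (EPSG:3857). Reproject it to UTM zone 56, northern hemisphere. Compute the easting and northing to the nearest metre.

E 620499 m, N 1787251 m

Web Mercator inverse (R = 6378137 m) → φ = 16.16259613°, λ = 154.12709740°.
UTM 56N forward: E = 620498.530 m, N = 1787250.937 m.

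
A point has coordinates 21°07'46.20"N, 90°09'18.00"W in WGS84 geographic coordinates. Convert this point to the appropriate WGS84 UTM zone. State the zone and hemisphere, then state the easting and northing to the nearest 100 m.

Longitude -90.1550° lies in the 6° band [-96°, -90°), giving zone 15; latitude is north of the equator, so 15N.
Zone 15 central meridian λ₀ = 6×15 − 183 = -93°; Δλ = +2.8450°.
Transverse Mercator on WGS84 with k₀ = 0.9996 gives E = 795512.180 m, N = 2339126.115 m.

Zone 15N: E 795500 m, N 2339100 m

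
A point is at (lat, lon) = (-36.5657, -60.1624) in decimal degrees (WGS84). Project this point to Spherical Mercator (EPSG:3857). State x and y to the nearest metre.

Web Mercator is spherical with R = a = 6378137 m.
x = R·λ = 6378137 × -1.050031966 = -6697247.733 m.
y = R·ln tan(π/4 + φ/2) = 6378137 × -0.686523765 = -4378742.625 m.

x -6697248 m, y -4378743 m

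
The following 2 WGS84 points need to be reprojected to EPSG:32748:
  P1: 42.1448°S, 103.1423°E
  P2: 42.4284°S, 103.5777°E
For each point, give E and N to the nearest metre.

P1: E 346496 m, N 5332476 m; P2: E 383001 m, N 5301677 m

UTM zone 48S: λ₀ = 105°, k₀ = 0.9996.
P1 (-42.1448°, 103.1423°) → (346496.265, 5332476.468) m.
P2 (-42.4284°, 103.5777°) → (383000.768, 5301677.384) m.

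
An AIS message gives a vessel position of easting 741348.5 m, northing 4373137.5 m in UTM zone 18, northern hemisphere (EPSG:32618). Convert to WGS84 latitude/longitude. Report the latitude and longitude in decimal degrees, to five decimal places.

Zone 18N: λ₀ = -75°, k₀ = 0.9996, false easting 500000 m.
Meridian distance M = (N − FN)/k₀ = 4374887.5 m.
Inverse transverse Mercator on WGS84 gives φ = 39.47400005°, λ = -72.19419959°.

lat 39.47400°, lon -72.19420°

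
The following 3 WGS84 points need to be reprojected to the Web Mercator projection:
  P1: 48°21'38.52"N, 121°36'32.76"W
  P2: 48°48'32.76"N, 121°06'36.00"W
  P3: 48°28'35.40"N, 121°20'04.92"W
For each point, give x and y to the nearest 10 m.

P1: x -13537460 m, y 6167070 m; P2: x -13481900 m, y 6242530 m; P3: x -13506920 m, y 6186500 m

Web Mercator: x = R·λ, y = R·ln tan(π/4+φ/2), R = 6378137 m.
P1 (48.3607°, -121.6091°) → (-13537463.088, 6167073.625) m.
P2 (48.8091°, -121.1100°) → (-13481903.530, 6242531.516) m.
P3 (48.4765°, -121.3347°) → (-13506917.020, 6186496.748) m.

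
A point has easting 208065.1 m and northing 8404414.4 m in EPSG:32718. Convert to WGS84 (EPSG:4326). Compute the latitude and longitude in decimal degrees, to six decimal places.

Zone 18S: λ₀ = -75°, k₀ = 0.9996, false easting 500000 m, false northing 10000000 m.
Meridian distance M = (N − FN)/k₀ = -1596224.1 m.
Inverse transverse Mercator on WGS84 gives φ = -14.41719992°, λ = -77.70740002°.

lat -14.417200°, lon -77.707400°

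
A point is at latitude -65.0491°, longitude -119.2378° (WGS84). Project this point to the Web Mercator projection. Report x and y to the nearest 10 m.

x -13273490 m, y -9621320 m

Web Mercator is spherical with R = a = 6378137 m.
x = R·λ = 6378137 × -2.081092203 = -13273491.179 m.
y = R·ln tan(π/4 + φ/2) = 6378137 × -1.508483835 = -9621316.564 m.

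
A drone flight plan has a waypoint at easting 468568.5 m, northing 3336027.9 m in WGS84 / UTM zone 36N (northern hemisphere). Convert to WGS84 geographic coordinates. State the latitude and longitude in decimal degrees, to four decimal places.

lat 30.1552°, lon 32.6736°

Zone 36N: λ₀ = 33°, k₀ = 0.9996, false easting 500000 m.
Meridian distance M = (N − FN)/k₀ = 3337362.8 m.
Inverse transverse Mercator on WGS84 gives φ = 30.15519957°, λ = 32.67360010°.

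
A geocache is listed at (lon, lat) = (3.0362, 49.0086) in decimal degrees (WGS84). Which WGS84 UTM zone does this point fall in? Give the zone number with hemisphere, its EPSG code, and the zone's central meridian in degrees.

Zone 31N (EPSG:32631), central meridian 3°

UTM zone = ⌊(λ + 180)/6⌋ + 1; 3.0362° ∈ [0°, 6°) → zone 31.
Hemisphere: N (φ ≥ 0).
Central meridian λ₀ = 6×31 − 183 = 3°.
EPSG code: 32631.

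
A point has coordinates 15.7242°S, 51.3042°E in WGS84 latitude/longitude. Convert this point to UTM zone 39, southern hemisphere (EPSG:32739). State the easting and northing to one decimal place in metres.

Zone 39 central meridian λ₀ = 6×39 − 183 = 51°; Δλ = +0.3042°.
Transverse Mercator on WGS84 with k₀ = 0.9996 gives E = 532591.238 m, N = 8261548.246 m.

E 532591.2 m, N 8261548.2 m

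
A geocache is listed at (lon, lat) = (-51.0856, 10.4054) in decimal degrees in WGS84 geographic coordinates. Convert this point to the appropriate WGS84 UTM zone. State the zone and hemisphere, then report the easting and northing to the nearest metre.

Longitude -51.0856° lies in the 6° band [-54°, -48°), giving zone 22; latitude is north of the equator, so 22N.
Zone 22 central meridian λ₀ = 6×22 − 183 = -51°; Δλ = -0.0856°.
Transverse Mercator on WGS84 with k₀ = 0.9996 gives E = 490630.483 m, N = 1150236.759 m.

Zone 22N: E 490630 m, N 1150237 m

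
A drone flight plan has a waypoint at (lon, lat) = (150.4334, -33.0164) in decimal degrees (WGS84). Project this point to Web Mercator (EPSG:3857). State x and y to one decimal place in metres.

x 16746169.5 m, y -3897481.0 m

Web Mercator is spherical with R = a = 6378137 m.
x = R·λ = 6378137 × 2.625558135 = 16746169.486 m.
y = R·ln tan(π/4 + φ/2) = 6378137 × -0.611068873 = -3897480.991 m.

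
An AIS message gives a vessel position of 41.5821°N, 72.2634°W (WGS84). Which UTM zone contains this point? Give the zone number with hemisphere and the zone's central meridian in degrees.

Zone 18N, central meridian -75°

UTM zone = ⌊(λ + 180)/6⌋ + 1; -72.2634° ∈ [-78°, -72°) → zone 18.
Hemisphere: N (φ ≥ 0).
Central meridian λ₀ = 6×18 − 183 = -75°.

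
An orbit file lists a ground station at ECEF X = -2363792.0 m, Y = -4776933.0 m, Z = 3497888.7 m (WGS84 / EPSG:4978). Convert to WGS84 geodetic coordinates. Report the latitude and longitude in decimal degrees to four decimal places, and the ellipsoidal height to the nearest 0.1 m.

λ = atan2(Y, X) = -116.32780043°; p = √(X²+Y²) = 5329784.4 m.
Bowring's method on WGS84 (a = 6378137 m, b = 6356752.314 m) gives φ = 33.45319970°, h = 3417.802 m.

lat 33.4532°, lon -116.3278°, h 3417.8 m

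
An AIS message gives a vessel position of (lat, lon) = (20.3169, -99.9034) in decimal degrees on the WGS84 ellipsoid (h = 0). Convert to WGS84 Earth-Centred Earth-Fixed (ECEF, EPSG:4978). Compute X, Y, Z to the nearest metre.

X -1029130 m, Y -5894583 m, Z 2200631 m

WGS84: a = 6378137 m, e² = 0.006694380; N(φ) = a/√(1−e²sin²φ) = 6380712.297 m.
X = (N+h)·cosφ·cosλ = -1029129.902 m; Y = (N+h)·cosφ·sinλ = -5894583.172 m; Z = (N(1−e²)+h)·sinφ = 2200630.502 m.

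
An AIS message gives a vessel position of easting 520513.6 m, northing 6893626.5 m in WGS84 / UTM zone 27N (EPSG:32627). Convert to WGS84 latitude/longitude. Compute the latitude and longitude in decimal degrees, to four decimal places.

lat 62.1740°, lon -20.6061°

Zone 27N: λ₀ = -21°, k₀ = 0.9996, false easting 500000 m.
Meridian distance M = (N − FN)/k₀ = 6896385.1 m.
Inverse transverse Mercator on WGS84 gives φ = 62.17399975°, λ = -20.60609930°.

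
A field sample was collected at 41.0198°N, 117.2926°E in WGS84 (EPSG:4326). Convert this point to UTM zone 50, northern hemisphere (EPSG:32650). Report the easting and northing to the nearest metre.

E 524601 m, N 4540996 m

Zone 50 central meridian λ₀ = 6×50 − 183 = 117°; Δλ = +0.2926°.
Transverse Mercator on WGS84 with k₀ = 0.9996 gives E = 524600.757 m, N = 4540996.281 m.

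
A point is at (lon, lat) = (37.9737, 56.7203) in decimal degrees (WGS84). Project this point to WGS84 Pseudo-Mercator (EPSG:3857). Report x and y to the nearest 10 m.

x 4227210 m, y 7703160 m

Web Mercator is spherical with R = a = 6378137 m.
x = R·λ = 6378137 × 0.662766094 = 4227212.948 m.
y = R·ln tan(π/4 + φ/2) = 6378137 × 1.207745145 = 7703163.996 m.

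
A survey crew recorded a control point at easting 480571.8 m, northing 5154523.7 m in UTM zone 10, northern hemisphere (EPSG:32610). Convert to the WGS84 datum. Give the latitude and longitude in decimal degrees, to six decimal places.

Zone 10N: λ₀ = -123°, k₀ = 0.9996, false easting 500000 m.
Meridian distance M = (N − FN)/k₀ = 5156586.3 m.
Inverse transverse Mercator on WGS84 gives φ = 46.54400002°, λ = -123.25340044°.

lat 46.544000°, lon -123.253400°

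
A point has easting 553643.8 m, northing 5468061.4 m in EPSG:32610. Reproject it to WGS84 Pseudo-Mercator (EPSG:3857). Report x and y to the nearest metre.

Unproject from UTM 10N (λ₀ = -123°) → φ = 49.36290013°, λ = -122.26119989°.
Web Mercator (R = 6378137 m): x = -13610054.515 m, y = 6336663.795 m.

x -13610055 m, y 6336664 m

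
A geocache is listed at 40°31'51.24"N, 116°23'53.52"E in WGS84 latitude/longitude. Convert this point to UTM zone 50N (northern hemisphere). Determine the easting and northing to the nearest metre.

E 449030 m, N 4486859 m

Zone 50 central meridian λ₀ = 6×50 − 183 = 117°; Δλ = -0.6018°.
Transverse Mercator on WGS84 with k₀ = 0.9996 gives E = 449030.422 m, N = 4486858.591 m.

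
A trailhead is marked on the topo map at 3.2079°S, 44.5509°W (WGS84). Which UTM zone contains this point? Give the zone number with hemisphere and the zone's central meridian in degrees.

Zone 23S, central meridian -45°

UTM zone = ⌊(λ + 180)/6⌋ + 1; -44.5509° ∈ [-48°, -42°) → zone 23.
Hemisphere: S (φ < 0).
Central meridian λ₀ = 6×23 − 183 = -45°.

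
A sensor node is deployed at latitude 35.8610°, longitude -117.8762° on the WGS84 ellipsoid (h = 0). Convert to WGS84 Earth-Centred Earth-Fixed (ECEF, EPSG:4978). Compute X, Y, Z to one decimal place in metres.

X -2419659.8 m, Y -4574536.0 m, Z 3715703.1 m

WGS84: a = 6378137 m, e² = 0.006694380; N(φ) = a/√(1−e²sin²φ) = 6385476.271 m.
X = (N+h)·cosφ·cosλ = -2419659.772 m; Y = (N+h)·cosφ·sinλ = -4574536.037 m; Z = (N(1−e²)+h)·sinφ = 3715703.124 m.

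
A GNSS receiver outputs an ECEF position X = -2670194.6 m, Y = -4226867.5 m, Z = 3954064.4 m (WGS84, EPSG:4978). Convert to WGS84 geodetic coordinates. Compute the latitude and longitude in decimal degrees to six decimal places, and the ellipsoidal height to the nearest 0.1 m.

λ = atan2(Y, X) = -122.28140047°; p = √(X²+Y²) = 4999634.8 m.
Bowring's method on WGS84 (a = 6378137 m, b = 6356752.314 m) gives φ = 38.52670018°, h = 4360.194 m.

lat 38.526700°, lon -122.281400°, h 4360.2 m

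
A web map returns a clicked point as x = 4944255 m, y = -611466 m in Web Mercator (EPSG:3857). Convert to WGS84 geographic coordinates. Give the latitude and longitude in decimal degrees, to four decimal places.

R = 6378137 m. λ = x/R = 44.41499835°.
φ = 2·arctan(exp(y/R)) − 90° = 2·arctan(0.90858) − 90° = -5.48449773°.

lat -5.4845°, lon 44.4150°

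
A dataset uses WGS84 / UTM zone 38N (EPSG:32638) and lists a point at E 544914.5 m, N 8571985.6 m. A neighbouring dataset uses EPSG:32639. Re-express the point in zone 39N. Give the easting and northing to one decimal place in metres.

UTM 38N → geographic: φ = 77.21970016°, λ = 46.81910160°.
UTM 39N (λ₀ = 51°) forward: E = 396838.598 m, N = 8574962.606 m.

E 396838.6 m, N 8574962.6 m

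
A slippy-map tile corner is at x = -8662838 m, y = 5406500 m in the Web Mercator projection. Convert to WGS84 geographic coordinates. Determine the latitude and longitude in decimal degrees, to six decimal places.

R = 6378137 m. λ = x/R = -77.81959779°.
φ = 2·arctan(exp(y/R)) − 90° = 2·arctan(2.33418) − 90° = 43.61789685°.

lat 43.617897°, lon -77.819598°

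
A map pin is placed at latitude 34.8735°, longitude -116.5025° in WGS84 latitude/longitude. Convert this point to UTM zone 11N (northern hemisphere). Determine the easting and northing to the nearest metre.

Zone 11 central meridian λ₀ = 6×11 − 183 = -117°; Δλ = +0.4975°.
Transverse Mercator on WGS84 with k₀ = 0.9996 gives E = 545467.653 m, N = 3859127.709 m.

E 545468 m, N 3859128 m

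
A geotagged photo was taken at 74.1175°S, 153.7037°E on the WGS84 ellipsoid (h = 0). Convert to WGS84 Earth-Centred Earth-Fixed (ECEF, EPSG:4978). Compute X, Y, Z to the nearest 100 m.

X -1569700 m, Y 775700 m, Z -6112500 m

WGS84: a = 6378137 m, e² = 0.006694380; N(φ) = a/√(1−e²sin²φ) = 6397979.173 m.
X = (N+h)·cosφ·cosλ = -1569713.479 m; Y = (N+h)·cosφ·sinλ = 775674.598 m; Z = (N(1−e²)+h)·sinφ = -6112540.492 m.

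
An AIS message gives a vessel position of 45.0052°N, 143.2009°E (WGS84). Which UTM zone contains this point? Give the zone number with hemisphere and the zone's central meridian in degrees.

Zone 54N, central meridian 141°

UTM zone = ⌊(λ + 180)/6⌋ + 1; 143.2009° ∈ [138°, 144°) → zone 54.
Hemisphere: N (φ ≥ 0).
Central meridian λ₀ = 6×54 − 183 = 141°.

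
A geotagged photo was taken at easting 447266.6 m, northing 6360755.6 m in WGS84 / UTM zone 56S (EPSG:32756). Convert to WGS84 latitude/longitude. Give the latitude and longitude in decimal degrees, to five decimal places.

lat -32.89010°, lon 152.43620°

Zone 56S: λ₀ = 153°, k₀ = 0.9996, false easting 500000 m, false northing 10000000 m.
Meridian distance M = (N − FN)/k₀ = -3640700.7 m.
Inverse transverse Mercator on WGS84 gives φ = -32.89009982°, λ = 152.43619997°.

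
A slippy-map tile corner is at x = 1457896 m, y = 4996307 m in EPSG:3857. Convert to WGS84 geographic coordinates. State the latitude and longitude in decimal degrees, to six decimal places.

R = 6378137 m. λ = x/R = 13.09650259°.
φ = 2·arctan(exp(y/R)) − 90° = 2·arctan(2.18879) − 90° = 40.89120061°.

lat 40.891201°, lon 13.096503°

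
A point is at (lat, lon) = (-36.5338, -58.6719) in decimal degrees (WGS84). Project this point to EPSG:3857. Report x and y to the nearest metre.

Web Mercator is spherical with R = a = 6378137 m.
x = R·λ = 6378137 × -1.024017833 = -6531326.032 m.
y = R·ln tan(π/4 + φ/2) = 6378137 × -0.685830708 = -4374322.215 m.

x -6531326 m, y -4374322 m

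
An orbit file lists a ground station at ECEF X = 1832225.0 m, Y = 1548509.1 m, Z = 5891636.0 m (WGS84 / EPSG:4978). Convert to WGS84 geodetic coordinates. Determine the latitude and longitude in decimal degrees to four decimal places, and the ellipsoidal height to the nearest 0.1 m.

λ = atan2(Y, X) = 40.20289923°; p = √(X²+Y²) = 2398943.3 m.
Bowring's method on WGS84 (a = 6378137 m, b = 6356752.314 m) gives φ = 67.97900022°, h = 1532.611 m.

lat 67.9790°, lon 40.2029°, h 1532.6 m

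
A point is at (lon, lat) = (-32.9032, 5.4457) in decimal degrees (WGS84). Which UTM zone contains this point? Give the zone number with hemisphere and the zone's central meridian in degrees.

UTM zone = ⌊(λ + 180)/6⌋ + 1; -32.9032° ∈ [-36°, -30°) → zone 25.
Hemisphere: N (φ ≥ 0).
Central meridian λ₀ = 6×25 − 183 = -33°.

Zone 25N, central meridian -33°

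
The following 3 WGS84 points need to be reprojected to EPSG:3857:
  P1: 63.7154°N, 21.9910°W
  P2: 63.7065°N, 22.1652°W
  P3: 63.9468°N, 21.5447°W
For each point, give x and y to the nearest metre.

Web Mercator: x = R·λ, y = R·ln tan(π/4+φ/2), R = 6378137 m.
P1 (63.7154°, -21.9910°) → (-2448026.922, 9277858.402) m.
P2 (63.7065°, -22.1652°) → (-2467418.777, 9275621.455) m.
P3 (63.9468°, -21.5447°) → (-2398345.033, 9336267.465) m.

P1: x -2448027 m, y 9277858 m; P2: x -2467419 m, y 9275621 m; P3: x -2398345 m, y 9336267 m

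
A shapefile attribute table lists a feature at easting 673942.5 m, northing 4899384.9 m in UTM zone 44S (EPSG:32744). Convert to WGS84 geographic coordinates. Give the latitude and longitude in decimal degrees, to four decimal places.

lat -46.0370°, lon 83.2479°

Zone 44S: λ₀ = 81°, k₀ = 0.9996, false easting 500000 m, false northing 10000000 m.
Meridian distance M = (N − FN)/k₀ = -5102656.2 m.
Inverse transverse Mercator on WGS84 gives φ = -46.03699984°, λ = 83.24790017°.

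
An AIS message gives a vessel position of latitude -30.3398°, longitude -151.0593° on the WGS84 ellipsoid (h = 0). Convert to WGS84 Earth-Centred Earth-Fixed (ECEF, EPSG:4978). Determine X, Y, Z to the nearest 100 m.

X -4821300 m, Y -2666000 m, Z -3202900 m

WGS84: a = 6378137 m, e² = 0.006694380; N(φ) = a/√(1−e²sin²φ) = 6383591.219 m.
X = (N+h)·cosφ·cosλ = -4821326.652 m; Y = (N+h)·cosφ·sinλ = -2665985.550 m; Z = (N(1−e²)+h)·sinφ = -3202939.689 m.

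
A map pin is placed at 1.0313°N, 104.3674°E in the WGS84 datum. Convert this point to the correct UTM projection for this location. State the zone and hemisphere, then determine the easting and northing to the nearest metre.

Longitude 104.3674° lies in the 6° band [102°, 108°), giving zone 48; latitude is north of the equator, so 48N.
Zone 48 central meridian λ₀ = 6×48 − 183 = 105°; Δλ = -0.6326°.
Transverse Mercator on WGS84 with k₀ = 0.9996 gives E = 429617.346 m, N = 113996.754 m.

Zone 48N: E 429617 m, N 113997 m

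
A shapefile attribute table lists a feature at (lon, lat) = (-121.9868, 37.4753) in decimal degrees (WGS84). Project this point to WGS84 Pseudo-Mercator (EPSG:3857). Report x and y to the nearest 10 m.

x -13579510 m, y 4505570 m

Web Mercator is spherical with R = a = 6378137 m.
x = R·λ = 6378137 × -2.129071304 = -13579508.460 m.
y = R·ln tan(π/4 + φ/2) = 6378137 × 0.706407871 = 4505566.182 m.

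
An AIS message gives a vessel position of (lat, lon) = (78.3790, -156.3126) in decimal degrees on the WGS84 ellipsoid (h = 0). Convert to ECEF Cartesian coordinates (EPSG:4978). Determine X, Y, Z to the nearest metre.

X -1180347 m, Y -517826 m, Z 6225597 m

WGS84: a = 6378137 m, e² = 0.006694380; N(φ) = a/√(1−e²sin²φ) = 6398718.765 m.
X = (N+h)·cosφ·cosλ = -1180346.521 m; Y = (N+h)·cosφ·sinλ = -517826.338 m; Z = (N(1−e²)+h)·sinφ = 6225597.140 m.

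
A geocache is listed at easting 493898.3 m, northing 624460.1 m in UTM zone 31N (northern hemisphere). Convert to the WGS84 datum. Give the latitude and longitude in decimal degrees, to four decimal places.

lat 5.6495°, lon 2.9449°

Zone 31N: λ₀ = 3°, k₀ = 0.9996, false easting 500000 m.
Meridian distance M = (N − FN)/k₀ = 624710.0 m.
Inverse transverse Mercator on WGS84 gives φ = 5.64950030°, λ = 2.94489971°.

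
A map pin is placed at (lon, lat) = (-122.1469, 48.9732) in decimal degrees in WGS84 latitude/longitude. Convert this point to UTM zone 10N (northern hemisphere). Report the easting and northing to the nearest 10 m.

E 562430 m, N 5424830 m

Zone 10 central meridian λ₀ = 6×10 − 183 = -123°; Δλ = +0.8531°.
Transverse Mercator on WGS84 with k₀ = 0.9996 gives E = 562431.043 m, N = 5424827.203 m.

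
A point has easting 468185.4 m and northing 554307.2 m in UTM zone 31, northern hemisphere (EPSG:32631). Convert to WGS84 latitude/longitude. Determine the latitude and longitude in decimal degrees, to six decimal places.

lat 5.014800°, lon 2.713000°

Zone 31N: λ₀ = 3°, k₀ = 0.9996, false easting 500000 m.
Meridian distance M = (N − FN)/k₀ = 554529.0 m.
Inverse transverse Mercator on WGS84 gives φ = 5.01479971°, λ = 2.71300013°.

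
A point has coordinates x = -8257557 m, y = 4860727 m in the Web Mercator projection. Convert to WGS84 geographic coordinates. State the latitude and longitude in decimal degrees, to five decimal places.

R = 6378137 m. λ = x/R = -74.17889663°.
φ = 2·arctan(exp(y/R)) − 90° = 2·arctan(2.14275) − 90° = 39.96410165°.

lat 39.96410°, lon -74.17890°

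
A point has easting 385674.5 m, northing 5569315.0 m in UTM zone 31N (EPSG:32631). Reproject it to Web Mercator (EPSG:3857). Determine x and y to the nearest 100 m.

x 155400 m, y 6492300 m

Unproject from UTM 31N (λ₀ = 3°) → φ = 50.26489982°, λ = 1.39590050°.
Web Mercator (R = 6378137 m): x = 155390.932 m, y = 6492278.841 m.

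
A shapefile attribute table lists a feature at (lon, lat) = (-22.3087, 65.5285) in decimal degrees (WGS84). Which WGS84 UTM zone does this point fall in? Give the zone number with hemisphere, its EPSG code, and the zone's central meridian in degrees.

Zone 27N (EPSG:32627), central meridian -21°

UTM zone = ⌊(λ + 180)/6⌋ + 1; -22.3087° ∈ [-24°, -18°) → zone 27.
Hemisphere: N (φ ≥ 0).
Central meridian λ₀ = 6×27 − 183 = -21°.
EPSG code: 32627.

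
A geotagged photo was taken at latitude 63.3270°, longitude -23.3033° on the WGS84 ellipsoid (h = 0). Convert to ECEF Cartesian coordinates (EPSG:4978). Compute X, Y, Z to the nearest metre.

WGS84: a = 6378137 m, e² = 0.006694380; N(φ) = a/√(1−e²sin²φ) = 6395252.493 m.
X = (N+h)·cosφ·cosλ = 2636624.959 m; Y = (N+h)·cosφ·sinλ = -1135690.132 m; Z = (N(1−e²)+h)·sinφ = 5676432.773 m.

X 2636625 m, Y -1135690 m, Z 5676433 m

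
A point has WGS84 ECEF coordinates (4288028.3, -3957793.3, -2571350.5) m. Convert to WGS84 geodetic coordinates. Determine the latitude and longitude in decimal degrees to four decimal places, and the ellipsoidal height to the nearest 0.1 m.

λ = atan2(Y, X) = -42.70660020°; p = √(X²+Y²) = 5835350.4 m.
Bowring's method on WGS84 (a = 6378137 m, b = 6356752.314 m) gives φ = -23.92299989°, h = 2121.888 m.

lat -23.9230°, lon -42.7066°, h 2121.9 m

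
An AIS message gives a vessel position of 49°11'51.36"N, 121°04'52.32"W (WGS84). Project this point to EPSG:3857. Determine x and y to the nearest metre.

x -13478698 m, y 6308457 m

Web Mercator is spherical with R = a = 6378137 m.
x = R·λ = 6378137 × -2.113265602 = -13478697.529 m.
y = R·ln tan(π/4 + φ/2) = 6378137 × 0.989075138 = 6308456.733 m.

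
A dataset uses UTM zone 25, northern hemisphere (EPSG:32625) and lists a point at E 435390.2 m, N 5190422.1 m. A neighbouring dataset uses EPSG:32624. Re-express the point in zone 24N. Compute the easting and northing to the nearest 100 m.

UTM 25N → geographic: φ = 46.86419980°, λ = -33.84769947°.
UTM 24N (λ₀ = -39°) forward: E = 892663.680 m, N = 5202973.738 m.

E 892700 m, N 5203000 m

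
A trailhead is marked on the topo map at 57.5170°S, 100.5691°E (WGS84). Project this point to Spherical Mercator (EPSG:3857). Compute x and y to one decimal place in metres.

Web Mercator is spherical with R = a = 6378137 m.
x = R·λ = 6378137 × 1.755261921 = 11195301.002 m.
y = R·ln tan(π/4 + φ/2) = 6378137 × -1.233358808 = -7866531.447 m.

x 11195301.0 m, y -7866531.4 m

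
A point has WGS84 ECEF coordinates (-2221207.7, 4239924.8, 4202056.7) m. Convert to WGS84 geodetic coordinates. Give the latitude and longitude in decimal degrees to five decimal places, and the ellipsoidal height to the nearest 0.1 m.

lat 41.47060°, lon 117.64910°, h 499.1 m

λ = atan2(Y, X) = 117.64910035°; p = √(X²+Y²) = 4786515.0 m.
Bowring's method on WGS84 (a = 6378137 m, b = 6356752.314 m) gives φ = 41.47060026°, h = 499.083 m.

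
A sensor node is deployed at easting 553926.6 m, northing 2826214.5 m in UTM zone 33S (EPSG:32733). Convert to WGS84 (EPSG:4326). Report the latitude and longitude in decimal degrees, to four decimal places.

Zone 33S: λ₀ = 15°, k₀ = 0.9996, false easting 500000 m, false northing 10000000 m.
Meridian distance M = (N − FN)/k₀ = -7176656.2 m.
Inverse transverse Mercator on WGS84 gives φ = -64.68460012°, λ = 16.13030007°.

lat -64.6846°, lon 16.1303°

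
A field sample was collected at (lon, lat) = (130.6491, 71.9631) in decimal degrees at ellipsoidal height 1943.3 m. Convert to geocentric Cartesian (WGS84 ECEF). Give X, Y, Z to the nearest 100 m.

X -1290800 m, Y 1503400 m, Z 6044300 m

WGS84: a = 6378137 m, e² = 0.006694380; N(φ) = a/√(1−e²sin²φ) = 6397527.180 m.
X = (N+h)·cosφ·cosλ = -1290774.758 m; Y = (N+h)·cosφ·sinλ = 1503363.506 m; Z = (N(1−e²)+h)·sinφ = 6044260.427 m.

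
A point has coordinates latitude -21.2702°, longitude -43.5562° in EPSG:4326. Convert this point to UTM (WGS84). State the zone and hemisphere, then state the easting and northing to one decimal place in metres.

Longitude -43.5562° lies in the 6° band [-48°, -42°), giving zone 23; latitude is south of the equator, so 23S.
Zone 23 central meridian λ₀ = 6×23 − 183 = -45°; Δλ = +1.4438°.
Transverse Mercator on WGS84 with k₀ = 0.9996 gives E = 649792.472 m, N = 7647263.356 m.

Zone 23S: E 649792.5 m, N 7647263.4 m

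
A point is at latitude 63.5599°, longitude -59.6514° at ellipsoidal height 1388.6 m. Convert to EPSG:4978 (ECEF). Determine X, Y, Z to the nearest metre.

X 1439087 m, Y -2457914 m, Z 5689283 m

WGS84: a = 6378137 m, e² = 0.006694380; N(φ) = a/√(1−e²sin²φ) = 6395322.463 m.
X = (N+h)·cosφ·cosλ = 1439087.074 m; Y = (N+h)·cosφ·sinλ = -2457913.857 m; Z = (N(1−e²)+h)·sinφ = 5689282.807 m.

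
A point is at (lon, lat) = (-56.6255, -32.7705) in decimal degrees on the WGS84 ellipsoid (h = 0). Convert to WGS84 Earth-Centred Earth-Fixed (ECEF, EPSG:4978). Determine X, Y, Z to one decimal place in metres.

WGS84: a = 6378137 m, e² = 0.006694380; N(φ) = a/√(1−e²sin²φ) = 6384400.977 m.
X = (N+h)·cosφ·cosλ = 2953147.652 m; Y = (N+h)·cosφ·sinλ = -4483023.719 m; Z = (N(1−e²)+h)·sinφ = -3432585.004 m.

X 2953147.7 m, Y -4483023.7 m, Z -3432585.0 m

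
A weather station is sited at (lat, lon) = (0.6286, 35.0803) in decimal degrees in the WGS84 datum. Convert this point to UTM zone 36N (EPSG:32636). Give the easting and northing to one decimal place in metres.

Zone 36 central meridian λ₀ = 6×36 − 183 = 33°; Δλ = +2.0803°.
Transverse Mercator on WGS84 with k₀ = 0.9996 gives E = 731522.672 m, N = 69525.342 m.

E 731522.7 m, N 69525.3 m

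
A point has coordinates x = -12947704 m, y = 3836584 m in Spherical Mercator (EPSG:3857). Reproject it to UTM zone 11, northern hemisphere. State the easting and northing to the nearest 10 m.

E 564670 m, N 3602330 m

Web Mercator inverse (R = 6378137 m) → φ = 32.55650277°, λ = -116.31120397°.
UTM 11N forward: E = 564665.099 m, N = 3602331.719 m.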